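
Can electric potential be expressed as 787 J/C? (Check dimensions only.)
Yes

electric potential has SI base units: kg * m^2 / (A * s^3)
J/C reduces to the same SI base units, so it is a valid unit for electric potential.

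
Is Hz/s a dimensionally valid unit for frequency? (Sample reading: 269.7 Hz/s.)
No

frequency has SI base units: 1 / s
Hz/s does NOT reduce to 1 / s; a valid unit for frequency would be e.g. Hz.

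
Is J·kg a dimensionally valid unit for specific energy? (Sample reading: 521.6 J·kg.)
No

specific energy has SI base units: m^2 / s^2
J·kg does NOT reduce to m^2 / s^2; a valid unit for specific energy would be e.g. J/kg.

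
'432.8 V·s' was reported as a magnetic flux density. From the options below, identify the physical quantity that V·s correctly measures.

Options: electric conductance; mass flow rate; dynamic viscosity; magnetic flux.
magnetic flux

magnetic flux density should have units dimensionally equivalent to kg / (A * s^2) (e.g. T).
The given unit 'V·s' reduces to kg * m^2 / (A * s^2). Of the listed options, that is the dimensionality of magnetic flux.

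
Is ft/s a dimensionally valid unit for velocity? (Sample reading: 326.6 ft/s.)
Yes

velocity has SI base units: m / s
ft/s reduces to the same SI base units, so it is a valid unit for velocity.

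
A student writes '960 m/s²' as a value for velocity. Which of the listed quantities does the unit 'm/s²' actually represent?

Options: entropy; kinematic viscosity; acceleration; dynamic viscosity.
acceleration

velocity should have units dimensionally equivalent to m / s (e.g. m/s).
The given unit 'm/s²' reduces to m / s^2. Of the listed options, that is the dimensionality of acceleration.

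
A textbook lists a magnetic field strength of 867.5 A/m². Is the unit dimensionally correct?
No

magnetic field strength has SI base units: A / m
A/m² does NOT reduce to A / m; a valid unit for magnetic field strength would be e.g. A/m.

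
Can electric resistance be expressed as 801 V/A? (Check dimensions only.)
Yes

electric resistance has SI base units: kg * m^2 / (A^2 * s^3)
V/A reduces to the same SI base units, so it is a valid unit for electric resistance.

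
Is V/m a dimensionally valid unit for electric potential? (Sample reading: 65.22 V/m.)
No

electric potential has SI base units: kg * m^2 / (A * s^3)
V/m does NOT reduce to kg * m^2 / (A * s^3); a valid unit for electric potential would be e.g. V.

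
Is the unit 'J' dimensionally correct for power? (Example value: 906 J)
No

power has SI base units: kg * m^2 / s^3
J does NOT reduce to kg * m^2 / s^3; a valid unit for power would be e.g. W.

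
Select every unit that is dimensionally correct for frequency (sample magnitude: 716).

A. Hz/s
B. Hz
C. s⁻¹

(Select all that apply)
B, C

frequency has SI base units: 1 / s

Checking each option against 1 / s:
  A. Hz/s: ✗ does not match
  B. Hz: ✓ matches
  C. s⁻¹: ✓ matches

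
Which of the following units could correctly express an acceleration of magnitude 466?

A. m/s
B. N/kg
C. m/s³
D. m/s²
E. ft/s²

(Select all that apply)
B, D, E

acceleration has SI base units: m / s^2

Checking each option against m / s^2:
  A. m/s: ✗ does not match
  B. N/kg: ✓ matches
  C. m/s³: ✗ does not match
  D. m/s²: ✓ matches
  E. ft/s²: ✓ matches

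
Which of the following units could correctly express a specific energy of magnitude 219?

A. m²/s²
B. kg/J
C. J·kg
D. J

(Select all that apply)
A

specific energy has SI base units: m^2 / s^2

Checking each option against m^2 / s^2:
  A. m²/s²: ✓ matches
  B. kg/J: ✗ does not match
  C. J·kg: ✗ does not match
  D. J: ✗ does not match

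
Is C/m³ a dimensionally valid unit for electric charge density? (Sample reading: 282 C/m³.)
Yes

electric charge density has SI base units: A * s / m^3
C/m³ reduces to the same SI base units, so it is a valid unit for electric charge density.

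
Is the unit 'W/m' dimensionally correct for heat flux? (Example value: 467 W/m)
No

heat flux has SI base units: kg / s^3
W/m does NOT reduce to kg / s^3; a valid unit for heat flux would be e.g. W/m².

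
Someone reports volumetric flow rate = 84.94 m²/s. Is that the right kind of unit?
No

volumetric flow rate has SI base units: m^3 / s
m²/s does NOT reduce to m^3 / s; a valid unit for volumetric flow rate would be e.g. m³/s.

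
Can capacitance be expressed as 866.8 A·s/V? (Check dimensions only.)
Yes

capacitance has SI base units: A^2 * s^4 / (kg * m^2)
A·s/V reduces to the same SI base units, so it is a valid unit for capacitance.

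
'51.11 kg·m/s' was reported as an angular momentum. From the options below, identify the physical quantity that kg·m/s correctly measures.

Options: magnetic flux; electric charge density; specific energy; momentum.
momentum

angular momentum should have units dimensionally equivalent to kg * m^2 / s (e.g. kg·m²/s).
The given unit 'kg·m/s' reduces to kg * m / s. Of the listed options, that is the dimensionality of momentum.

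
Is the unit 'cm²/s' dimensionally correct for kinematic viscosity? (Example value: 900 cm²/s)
Yes

kinematic viscosity has SI base units: m^2 / s
cm²/s reduces to the same SI base units, so it is a valid unit for kinematic viscosity.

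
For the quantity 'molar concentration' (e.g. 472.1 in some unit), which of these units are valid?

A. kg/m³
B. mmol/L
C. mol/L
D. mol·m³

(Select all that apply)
B, C

molar concentration has SI base units: mol / m^3

Checking each option against mol / m^3:
  A. kg/m³: ✗ does not match
  B. mmol/L: ✓ matches
  C. mol/L: ✓ matches
  D. mol·m³: ✗ does not match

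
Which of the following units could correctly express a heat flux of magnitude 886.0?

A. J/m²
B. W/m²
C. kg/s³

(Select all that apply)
B, C

heat flux has SI base units: kg / s^3

Checking each option against kg / s^3:
  A. J/m²: ✗ does not match
  B. W/m²: ✓ matches
  C. kg/s³: ✓ matches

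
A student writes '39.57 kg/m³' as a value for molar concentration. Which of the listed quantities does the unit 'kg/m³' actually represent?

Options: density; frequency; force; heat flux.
density

molar concentration should have units dimensionally equivalent to mol / m^3 (e.g. mol/m³).
The given unit 'kg/m³' reduces to kg / m^3. Of the listed options, that is the dimensionality of density.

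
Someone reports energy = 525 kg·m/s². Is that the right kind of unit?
No

energy has SI base units: kg * m^2 / s^2
kg·m/s² does NOT reduce to kg * m^2 / s^2; a valid unit for energy would be e.g. J.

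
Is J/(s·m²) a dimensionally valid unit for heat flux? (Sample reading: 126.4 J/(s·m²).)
Yes

heat flux has SI base units: kg / s^3
J/(s·m²) reduces to the same SI base units, so it is a valid unit for heat flux.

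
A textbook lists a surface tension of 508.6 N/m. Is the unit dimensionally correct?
Yes

surface tension has SI base units: kg / s^2
N/m reduces to the same SI base units, so it is a valid unit for surface tension.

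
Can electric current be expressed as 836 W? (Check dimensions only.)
No

electric current has SI base units: A
W does NOT reduce to A; a valid unit for electric current would be e.g. A.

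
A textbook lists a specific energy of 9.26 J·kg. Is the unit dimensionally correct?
No

specific energy has SI base units: m^2 / s^2
J·kg does NOT reduce to m^2 / s^2; a valid unit for specific energy would be e.g. J/kg.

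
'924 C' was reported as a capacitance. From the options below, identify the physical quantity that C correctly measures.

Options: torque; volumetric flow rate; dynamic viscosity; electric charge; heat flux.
electric charge

capacitance should have units dimensionally equivalent to A^2 * s^4 / (kg * m^2) (e.g. F).
The given unit 'C' reduces to A * s. Of the listed options, that is the dimensionality of electric charge.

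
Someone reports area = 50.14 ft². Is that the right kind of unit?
Yes

area has SI base units: m^2
ft² reduces to the same SI base units, so it is a valid unit for area.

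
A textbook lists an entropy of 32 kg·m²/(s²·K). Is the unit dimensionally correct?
Yes

entropy has SI base units: kg * m^2 / (s^2 * K)
kg·m²/(s²·K) reduces to the same SI base units, so it is a valid unit for entropy.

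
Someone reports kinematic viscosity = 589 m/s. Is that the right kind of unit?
No

kinematic viscosity has SI base units: m^2 / s
m/s does NOT reduce to m^2 / s; a valid unit for kinematic viscosity would be e.g. m²/s.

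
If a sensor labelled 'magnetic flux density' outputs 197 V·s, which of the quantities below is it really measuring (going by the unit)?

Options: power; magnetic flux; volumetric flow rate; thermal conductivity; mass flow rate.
magnetic flux

magnetic flux density should have units dimensionally equivalent to kg / (A * s^2) (e.g. T).
The given unit 'V·s' reduces to kg * m^2 / (A * s^2). Of the listed options, that is the dimensionality of magnetic flux.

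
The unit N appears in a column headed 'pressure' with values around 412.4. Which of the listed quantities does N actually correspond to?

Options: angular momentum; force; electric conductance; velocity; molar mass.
force

pressure should have units dimensionally equivalent to kg / (m * s^2) (e.g. Pa).
The given unit 'N' reduces to kg * m / s^2. Of the listed options, that is the dimensionality of force.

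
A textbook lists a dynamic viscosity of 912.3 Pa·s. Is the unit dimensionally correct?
Yes

dynamic viscosity has SI base units: kg / (m * s)
Pa·s reduces to the same SI base units, so it is a valid unit for dynamic viscosity.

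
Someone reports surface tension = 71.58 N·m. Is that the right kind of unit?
No

surface tension has SI base units: kg / s^2
N·m does NOT reduce to kg / s^2; a valid unit for surface tension would be e.g. N/m.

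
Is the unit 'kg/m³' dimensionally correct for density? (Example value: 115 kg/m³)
Yes

density has SI base units: kg / m^3
kg/m³ reduces to the same SI base units, so it is a valid unit for density.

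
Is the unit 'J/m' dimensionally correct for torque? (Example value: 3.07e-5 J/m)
No

torque has SI base units: kg * m^2 / s^2
J/m does NOT reduce to kg * m^2 / s^2; a valid unit for torque would be e.g. N·m.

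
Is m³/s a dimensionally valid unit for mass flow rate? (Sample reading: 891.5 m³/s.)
No

mass flow rate has SI base units: kg / s
m³/s does NOT reduce to kg / s; a valid unit for mass flow rate would be e.g. kg/s.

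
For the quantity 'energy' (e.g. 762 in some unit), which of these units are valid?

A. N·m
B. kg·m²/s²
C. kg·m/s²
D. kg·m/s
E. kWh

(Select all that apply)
A, B, E

energy has SI base units: kg * m^2 / s^2

Checking each option against kg * m^2 / s^2:
  A. N·m: ✓ matches
  B. kg·m²/s²: ✓ matches
  C. kg·m/s²: ✗ does not match
  D. kg·m/s: ✗ does not match
  E. kWh: ✓ matches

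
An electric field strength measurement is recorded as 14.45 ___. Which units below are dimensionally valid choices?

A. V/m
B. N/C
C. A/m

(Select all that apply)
A, B

electric field strength has SI base units: kg * m / (A * s^3)

Checking each option against kg * m / (A * s^3):
  A. V/m: ✓ matches
  B. N/C: ✓ matches
  C. A/m: ✗ does not match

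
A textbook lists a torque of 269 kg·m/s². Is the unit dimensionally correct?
No

torque has SI base units: kg * m^2 / s^2
kg·m/s² does NOT reduce to kg * m^2 / s^2; a valid unit for torque would be e.g. N·m.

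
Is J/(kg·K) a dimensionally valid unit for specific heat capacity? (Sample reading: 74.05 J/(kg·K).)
Yes

specific heat capacity has SI base units: m^2 / (s^2 * K)
J/(kg·K) reduces to the same SI base units, so it is a valid unit for specific heat capacity.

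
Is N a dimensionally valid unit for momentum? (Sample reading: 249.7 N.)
No

momentum has SI base units: kg * m / s
N does NOT reduce to kg * m / s; a valid unit for momentum would be e.g. kg·m/s.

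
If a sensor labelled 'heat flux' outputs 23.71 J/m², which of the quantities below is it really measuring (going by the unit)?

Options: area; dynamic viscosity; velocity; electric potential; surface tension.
surface tension

heat flux should have units dimensionally equivalent to kg / s^3 (e.g. W/m²).
The given unit 'J/m²' reduces to kg / s^2. Of the listed options, that is the dimensionality of surface tension.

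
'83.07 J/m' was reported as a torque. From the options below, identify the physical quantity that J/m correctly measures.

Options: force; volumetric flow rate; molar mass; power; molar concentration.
force

torque should have units dimensionally equivalent to kg * m^2 / s^2 (e.g. N·m).
The given unit 'J/m' reduces to kg * m / s^2. Of the listed options, that is the dimensionality of force.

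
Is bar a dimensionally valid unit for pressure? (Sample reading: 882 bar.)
Yes

pressure has SI base units: kg / (m * s^2)
bar reduces to the same SI base units, so it is a valid unit for pressure.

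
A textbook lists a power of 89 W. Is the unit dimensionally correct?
Yes

power has SI base units: kg * m^2 / s^3
W reduces to the same SI base units, so it is a valid unit for power.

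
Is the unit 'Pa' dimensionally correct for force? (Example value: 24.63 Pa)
No

force has SI base units: kg * m / s^2
Pa does NOT reduce to kg * m / s^2; a valid unit for force would be e.g. N.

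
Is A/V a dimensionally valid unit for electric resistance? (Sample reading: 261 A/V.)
No

electric resistance has SI base units: kg * m^2 / (A^2 * s^3)
A/V does NOT reduce to kg * m^2 / (A^2 * s^3); a valid unit for electric resistance would be e.g. Ω.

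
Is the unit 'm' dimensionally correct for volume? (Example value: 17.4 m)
No

volume has SI base units: m^3
m does NOT reduce to m^3; a valid unit for volume would be e.g. m³.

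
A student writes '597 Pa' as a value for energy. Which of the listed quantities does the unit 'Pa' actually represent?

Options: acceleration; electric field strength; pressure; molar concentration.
pressure

energy should have units dimensionally equivalent to kg * m^2 / s^2 (e.g. J).
The given unit 'Pa' reduces to kg / (m * s^2). Of the listed options, that is the dimensionality of pressure.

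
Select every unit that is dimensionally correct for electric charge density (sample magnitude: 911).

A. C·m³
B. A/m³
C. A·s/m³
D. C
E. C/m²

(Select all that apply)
C

electric charge density has SI base units: A * s / m^3

Checking each option against A * s / m^3:
  A. C·m³: ✗ does not match
  B. A/m³: ✗ does not match
  C. A·s/m³: ✓ matches
  D. C: ✗ does not match
  E. C/m²: ✗ does not match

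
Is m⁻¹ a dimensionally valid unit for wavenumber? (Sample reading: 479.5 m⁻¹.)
Yes

wavenumber has SI base units: 1 / m
m⁻¹ reduces to the same SI base units, so it is a valid unit for wavenumber.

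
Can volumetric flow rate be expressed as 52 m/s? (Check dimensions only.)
No

volumetric flow rate has SI base units: m^3 / s
m/s does NOT reduce to m^3 / s; a valid unit for volumetric flow rate would be e.g. m³/s.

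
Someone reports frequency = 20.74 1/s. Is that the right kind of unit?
Yes

frequency has SI base units: 1 / s
1/s reduces to the same SI base units, so it is a valid unit for frequency.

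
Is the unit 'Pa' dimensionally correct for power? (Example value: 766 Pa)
No

power has SI base units: kg * m^2 / s^3
Pa does NOT reduce to kg * m^2 / s^3; a valid unit for power would be e.g. W.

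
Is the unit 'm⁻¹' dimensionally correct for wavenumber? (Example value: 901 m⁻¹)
Yes

wavenumber has SI base units: 1 / m
m⁻¹ reduces to the same SI base units, so it is a valid unit for wavenumber.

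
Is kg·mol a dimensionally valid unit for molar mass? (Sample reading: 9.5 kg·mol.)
No

molar mass has SI base units: kg / mol
kg·mol does NOT reduce to kg / mol; a valid unit for molar mass would be e.g. kg/mol.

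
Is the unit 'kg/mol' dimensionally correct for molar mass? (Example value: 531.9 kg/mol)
Yes

molar mass has SI base units: kg / mol
kg/mol reduces to the same SI base units, so it is a valid unit for molar mass.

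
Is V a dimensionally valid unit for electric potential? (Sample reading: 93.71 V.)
Yes

electric potential has SI base units: kg * m^2 / (A * s^3)
V reduces to the same SI base units, so it is a valid unit for electric potential.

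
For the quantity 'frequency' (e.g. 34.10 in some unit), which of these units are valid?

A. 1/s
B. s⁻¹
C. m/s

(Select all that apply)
A, B

frequency has SI base units: 1 / s

Checking each option against 1 / s:
  A. 1/s: ✓ matches
  B. s⁻¹: ✓ matches
  C. m/s: ✗ does not match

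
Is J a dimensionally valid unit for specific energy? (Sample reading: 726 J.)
No

specific energy has SI base units: m^2 / s^2
J does NOT reduce to m^2 / s^2; a valid unit for specific energy would be e.g. J/kg.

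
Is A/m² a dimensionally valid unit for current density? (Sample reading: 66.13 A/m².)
Yes

current density has SI base units: A / m^2
A/m² reduces to the same SI base units, so it is a valid unit for current density.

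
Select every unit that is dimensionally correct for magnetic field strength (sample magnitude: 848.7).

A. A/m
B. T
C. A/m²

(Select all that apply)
A

magnetic field strength has SI base units: A / m

Checking each option against A / m:
  A. A/m: ✓ matches
  B. T: ✗ does not match
  C. A/m²: ✗ does not match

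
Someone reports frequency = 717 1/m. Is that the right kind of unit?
No

frequency has SI base units: 1 / s
1/m does NOT reduce to 1 / s; a valid unit for frequency would be e.g. Hz.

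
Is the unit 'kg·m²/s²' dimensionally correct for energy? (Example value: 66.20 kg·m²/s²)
Yes

energy has SI base units: kg * m^2 / s^2
kg·m²/s² reduces to the same SI base units, so it is a valid unit for energy.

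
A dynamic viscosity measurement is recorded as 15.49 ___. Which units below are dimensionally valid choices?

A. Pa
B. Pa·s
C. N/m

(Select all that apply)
B

dynamic viscosity has SI base units: kg / (m * s)

Checking each option against kg / (m * s):
  A. Pa: ✗ does not match
  B. Pa·s: ✓ matches
  C. N/m: ✗ does not match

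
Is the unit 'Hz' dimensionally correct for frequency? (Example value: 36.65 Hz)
Yes

frequency has SI base units: 1 / s
Hz reduces to the same SI base units, so it is a valid unit for frequency.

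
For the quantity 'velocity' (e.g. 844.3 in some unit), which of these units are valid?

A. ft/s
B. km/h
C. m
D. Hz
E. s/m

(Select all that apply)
A, B

velocity has SI base units: m / s

Checking each option against m / s:
  A. ft/s: ✓ matches
  B. km/h: ✓ matches
  C. m: ✗ does not match
  D. Hz: ✗ does not match
  E. s/m: ✗ does not match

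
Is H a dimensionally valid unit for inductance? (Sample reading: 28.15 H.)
Yes

inductance has SI base units: kg * m^2 / (A^2 * s^2)
H reduces to the same SI base units, so it is a valid unit for inductance.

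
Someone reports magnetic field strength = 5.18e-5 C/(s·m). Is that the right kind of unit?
Yes

magnetic field strength has SI base units: A / m
C/(s·m) reduces to the same SI base units, so it is a valid unit for magnetic field strength.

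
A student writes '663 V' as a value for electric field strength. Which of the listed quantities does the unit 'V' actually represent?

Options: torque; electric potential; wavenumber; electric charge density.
electric potential

electric field strength should have units dimensionally equivalent to kg * m / (A * s^3) (e.g. V/m).
The given unit 'V' reduces to kg * m^2 / (A * s^3). Of the listed options, that is the dimensionality of electric potential.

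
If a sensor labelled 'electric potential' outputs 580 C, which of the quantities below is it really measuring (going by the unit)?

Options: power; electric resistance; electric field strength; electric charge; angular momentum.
electric charge

electric potential should have units dimensionally equivalent to kg * m^2 / (A * s^3) (e.g. V).
The given unit 'C' reduces to A * s. Of the listed options, that is the dimensionality of electric charge.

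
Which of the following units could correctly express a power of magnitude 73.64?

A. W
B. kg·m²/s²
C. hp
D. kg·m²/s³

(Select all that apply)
A, C, D

power has SI base units: kg * m^2 / s^3

Checking each option against kg * m^2 / s^3:
  A. W: ✓ matches
  B. kg·m²/s²: ✗ does not match
  C. hp: ✓ matches
  D. kg·m²/s³: ✓ matches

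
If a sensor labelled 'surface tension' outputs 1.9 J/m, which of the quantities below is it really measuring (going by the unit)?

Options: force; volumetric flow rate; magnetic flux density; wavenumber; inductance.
force

surface tension should have units dimensionally equivalent to kg / s^2 (e.g. N/m).
The given unit 'J/m' reduces to kg * m / s^2. Of the listed options, that is the dimensionality of force.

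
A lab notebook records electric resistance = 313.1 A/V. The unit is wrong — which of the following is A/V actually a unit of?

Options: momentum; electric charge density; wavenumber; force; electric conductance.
electric conductance

electric resistance should have units dimensionally equivalent to kg * m^2 / (A^2 * s^3) (e.g. Ω).
The given unit 'A/V' reduces to A^2 * s^3 / (kg * m^2). Of the listed options, that is the dimensionality of electric conductance.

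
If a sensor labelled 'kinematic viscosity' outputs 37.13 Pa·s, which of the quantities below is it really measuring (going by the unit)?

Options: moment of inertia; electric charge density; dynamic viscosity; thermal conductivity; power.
dynamic viscosity

kinematic viscosity should have units dimensionally equivalent to m^2 / s (e.g. m²/s).
The given unit 'Pa·s' reduces to kg / (m * s). Of the listed options, that is the dimensionality of dynamic viscosity.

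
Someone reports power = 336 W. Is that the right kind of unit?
Yes

power has SI base units: kg * m^2 / s^3
W reduces to the same SI base units, so it is a valid unit for power.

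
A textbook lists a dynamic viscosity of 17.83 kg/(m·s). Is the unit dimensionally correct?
Yes

dynamic viscosity has SI base units: kg / (m * s)
kg/(m·s) reduces to the same SI base units, so it is a valid unit for dynamic viscosity.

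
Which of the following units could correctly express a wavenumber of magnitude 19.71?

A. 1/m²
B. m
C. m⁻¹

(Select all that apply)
C

wavenumber has SI base units: 1 / m

Checking each option against 1 / m:
  A. 1/m²: ✗ does not match
  B. m: ✗ does not match
  C. m⁻¹: ✓ matches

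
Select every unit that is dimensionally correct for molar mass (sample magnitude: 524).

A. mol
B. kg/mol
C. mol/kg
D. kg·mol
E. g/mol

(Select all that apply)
B, E

molar mass has SI base units: kg / mol

Checking each option against kg / mol:
  A. mol: ✗ does not match
  B. kg/mol: ✓ matches
  C. mol/kg: ✗ does not match
  D. kg·mol: ✗ does not match
  E. g/mol: ✓ matches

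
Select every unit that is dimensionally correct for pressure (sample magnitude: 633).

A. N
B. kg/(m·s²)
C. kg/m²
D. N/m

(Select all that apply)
B

pressure has SI base units: kg / (m * s^2)

Checking each option against kg / (m * s^2):
  A. N: ✗ does not match
  B. kg/(m·s²): ✓ matches
  C. kg/m²: ✗ does not match
  D. N/m: ✗ does not match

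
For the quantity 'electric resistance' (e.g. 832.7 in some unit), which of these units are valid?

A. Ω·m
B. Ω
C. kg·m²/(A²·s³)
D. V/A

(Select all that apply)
B, C, D

electric resistance has SI base units: kg * m^2 / (A^2 * s^3)

Checking each option against kg * m^2 / (A^2 * s^3):
  A. Ω·m: ✗ does not match
  B. Ω: ✓ matches
  C. kg·m²/(A²·s³): ✓ matches
  D. V/A: ✓ matches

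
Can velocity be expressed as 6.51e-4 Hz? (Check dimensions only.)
No

velocity has SI base units: m / s
Hz does NOT reduce to m / s; a valid unit for velocity would be e.g. m/s.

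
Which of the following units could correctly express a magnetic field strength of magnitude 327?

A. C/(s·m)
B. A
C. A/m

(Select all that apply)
A, C

magnetic field strength has SI base units: A / m

Checking each option against A / m:
  A. C/(s·m): ✓ matches
  B. A: ✗ does not match
  C. A/m: ✓ matches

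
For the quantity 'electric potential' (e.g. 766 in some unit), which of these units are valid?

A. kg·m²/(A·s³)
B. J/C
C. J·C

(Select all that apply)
A, B

electric potential has SI base units: kg * m^2 / (A * s^3)

Checking each option against kg * m^2 / (A * s^3):
  A. kg·m²/(A·s³): ✓ matches
  B. J/C: ✓ matches
  C. J·C: ✗ does not match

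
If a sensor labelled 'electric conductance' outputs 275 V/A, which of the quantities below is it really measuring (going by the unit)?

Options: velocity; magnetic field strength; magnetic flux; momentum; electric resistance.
electric resistance

electric conductance should have units dimensionally equivalent to A^2 * s^3 / (kg * m^2) (e.g. S).
The given unit 'V/A' reduces to kg * m^2 / (A^2 * s^3). Of the listed options, that is the dimensionality of electric resistance.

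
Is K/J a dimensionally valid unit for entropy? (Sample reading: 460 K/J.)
No

entropy has SI base units: kg * m^2 / (s^2 * K)
K/J does NOT reduce to kg * m^2 / (s^2 * K); a valid unit for entropy would be e.g. J/K.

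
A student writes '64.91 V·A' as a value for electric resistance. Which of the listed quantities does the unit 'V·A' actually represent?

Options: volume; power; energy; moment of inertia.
power

electric resistance should have units dimensionally equivalent to kg * m^2 / (A^2 * s^3) (e.g. Ω).
The given unit 'V·A' reduces to kg * m^2 / s^3. Of the listed options, that is the dimensionality of power.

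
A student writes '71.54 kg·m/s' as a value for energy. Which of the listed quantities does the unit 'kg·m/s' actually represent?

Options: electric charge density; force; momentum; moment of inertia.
momentum

energy should have units dimensionally equivalent to kg * m^2 / s^2 (e.g. J).
The given unit 'kg·m/s' reduces to kg * m / s. Of the listed options, that is the dimensionality of momentum.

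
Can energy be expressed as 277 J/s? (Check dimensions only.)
No

energy has SI base units: kg * m^2 / s^2
J/s does NOT reduce to kg * m^2 / s^2; a valid unit for energy would be e.g. J.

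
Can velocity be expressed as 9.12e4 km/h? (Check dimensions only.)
Yes

velocity has SI base units: m / s
km/h reduces to the same SI base units, so it is a valid unit for velocity.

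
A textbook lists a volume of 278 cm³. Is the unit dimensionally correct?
Yes

volume has SI base units: m^3
cm³ reduces to the same SI base units, so it is a valid unit for volume.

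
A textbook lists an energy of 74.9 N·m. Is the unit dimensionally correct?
Yes

energy has SI base units: kg * m^2 / s^2
N·m reduces to the same SI base units, so it is a valid unit for energy.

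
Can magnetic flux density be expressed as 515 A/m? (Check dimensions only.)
No

magnetic flux density has SI base units: kg / (A * s^2)
A/m does NOT reduce to kg / (A * s^2); a valid unit for magnetic flux density would be e.g. T.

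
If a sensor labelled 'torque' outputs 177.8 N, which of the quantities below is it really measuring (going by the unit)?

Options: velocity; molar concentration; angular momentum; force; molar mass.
force

torque should have units dimensionally equivalent to kg * m^2 / s^2 (e.g. N·m).
The given unit 'N' reduces to kg * m / s^2. Of the listed options, that is the dimensionality of force.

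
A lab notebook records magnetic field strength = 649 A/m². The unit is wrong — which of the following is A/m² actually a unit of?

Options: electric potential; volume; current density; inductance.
current density

magnetic field strength should have units dimensionally equivalent to A / m (e.g. A/m).
The given unit 'A/m²' reduces to A / m^2. Of the listed options, that is the dimensionality of current density.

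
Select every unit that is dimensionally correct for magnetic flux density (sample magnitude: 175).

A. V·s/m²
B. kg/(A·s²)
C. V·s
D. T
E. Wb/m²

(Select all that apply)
A, B, D, E

magnetic flux density has SI base units: kg / (A * s^2)

Checking each option against kg / (A * s^2):
  A. V·s/m²: ✓ matches
  B. kg/(A·s²): ✓ matches
  C. V·s: ✗ does not match
  D. T: ✓ matches
  E. Wb/m²: ✓ matches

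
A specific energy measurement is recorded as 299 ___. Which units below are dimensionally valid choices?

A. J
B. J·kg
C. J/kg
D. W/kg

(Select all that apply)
C

specific energy has SI base units: m^2 / s^2

Checking each option against m^2 / s^2:
  A. J: ✗ does not match
  B. J·kg: ✗ does not match
  C. J/kg: ✓ matches
  D. W/kg: ✗ does not match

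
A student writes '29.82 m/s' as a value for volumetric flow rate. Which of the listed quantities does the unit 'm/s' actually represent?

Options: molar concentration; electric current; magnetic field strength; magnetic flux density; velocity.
velocity

volumetric flow rate should have units dimensionally equivalent to m^3 / s (e.g. m³/s).
The given unit 'm/s' reduces to m / s. Of the listed options, that is the dimensionality of velocity.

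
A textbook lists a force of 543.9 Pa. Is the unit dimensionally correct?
No

force has SI base units: kg * m / s^2
Pa does NOT reduce to kg * m / s^2; a valid unit for force would be e.g. N.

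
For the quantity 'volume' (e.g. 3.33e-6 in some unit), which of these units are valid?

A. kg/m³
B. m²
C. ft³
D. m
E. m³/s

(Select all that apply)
C

volume has SI base units: m^3

Checking each option against m^3:
  A. kg/m³: ✗ does not match
  B. m²: ✗ does not match
  C. ft³: ✓ matches
  D. m: ✗ does not match
  E. m³/s: ✗ does not match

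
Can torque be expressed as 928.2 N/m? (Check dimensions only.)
No

torque has SI base units: kg * m^2 / s^2
N/m does NOT reduce to kg * m^2 / s^2; a valid unit for torque would be e.g. N·m.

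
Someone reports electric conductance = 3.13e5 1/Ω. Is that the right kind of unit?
Yes

electric conductance has SI base units: A^2 * s^3 / (kg * m^2)
1/Ω reduces to the same SI base units, so it is a valid unit for electric conductance.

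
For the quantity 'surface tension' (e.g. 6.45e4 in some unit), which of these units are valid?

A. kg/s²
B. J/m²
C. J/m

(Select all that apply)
A, B

surface tension has SI base units: kg / s^2

Checking each option against kg / s^2:
  A. kg/s²: ✓ matches
  B. J/m²: ✓ matches
  C. J/m: ✗ does not match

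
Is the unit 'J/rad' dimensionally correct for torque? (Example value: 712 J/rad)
Yes

torque has SI base units: kg * m^2 / s^2
J/rad reduces to the same SI base units, so it is a valid unit for torque.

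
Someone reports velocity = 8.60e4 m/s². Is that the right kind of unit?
No

velocity has SI base units: m / s
m/s² does NOT reduce to m / s; a valid unit for velocity would be e.g. m/s.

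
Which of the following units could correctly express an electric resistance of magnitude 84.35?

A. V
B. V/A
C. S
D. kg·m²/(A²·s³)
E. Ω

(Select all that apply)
B, D, E

electric resistance has SI base units: kg * m^2 / (A^2 * s^3)

Checking each option against kg * m^2 / (A^2 * s^3):
  A. V: ✗ does not match
  B. V/A: ✓ matches
  C. S: ✗ does not match
  D. kg·m²/(A²·s³): ✓ matches
  E. Ω: ✓ matches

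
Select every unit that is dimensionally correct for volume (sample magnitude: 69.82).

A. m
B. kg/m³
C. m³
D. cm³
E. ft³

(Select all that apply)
C, D, E

volume has SI base units: m^3

Checking each option against m^3:
  A. m: ✗ does not match
  B. kg/m³: ✗ does not match
  C. m³: ✓ matches
  D. cm³: ✓ matches
  E. ft³: ✓ matches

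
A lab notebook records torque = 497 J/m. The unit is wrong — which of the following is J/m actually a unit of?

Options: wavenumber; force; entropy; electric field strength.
force

torque should have units dimensionally equivalent to kg * m^2 / s^2 (e.g. N·m).
The given unit 'J/m' reduces to kg * m / s^2. Of the listed options, that is the dimensionality of force.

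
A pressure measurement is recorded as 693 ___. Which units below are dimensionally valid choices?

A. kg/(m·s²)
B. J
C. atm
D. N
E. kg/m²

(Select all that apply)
A, C

pressure has SI base units: kg / (m * s^2)

Checking each option against kg / (m * s^2):
  A. kg/(m·s²): ✓ matches
  B. J: ✗ does not match
  C. atm: ✓ matches
  D. N: ✗ does not match
  E. kg/m²: ✗ does not match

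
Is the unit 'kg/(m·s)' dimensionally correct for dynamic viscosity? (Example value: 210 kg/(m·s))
Yes

dynamic viscosity has SI base units: kg / (m * s)
kg/(m·s) reduces to the same SI base units, so it is a valid unit for dynamic viscosity.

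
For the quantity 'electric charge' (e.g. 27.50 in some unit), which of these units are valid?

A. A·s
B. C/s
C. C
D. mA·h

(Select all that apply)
A, C, D

electric charge has SI base units: A * s

Checking each option against A * s:
  A. A·s: ✓ matches
  B. C/s: ✗ does not match
  C. C: ✓ matches
  D. mA·h: ✓ matches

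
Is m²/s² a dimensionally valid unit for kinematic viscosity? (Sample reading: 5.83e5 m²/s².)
No

kinematic viscosity has SI base units: m^2 / s
m²/s² does NOT reduce to m^2 / s; a valid unit for kinematic viscosity would be e.g. m²/s.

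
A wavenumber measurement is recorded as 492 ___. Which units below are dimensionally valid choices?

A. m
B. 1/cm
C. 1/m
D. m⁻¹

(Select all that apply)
B, C, D

wavenumber has SI base units: 1 / m

Checking each option against 1 / m:
  A. m: ✗ does not match
  B. 1/cm: ✓ matches
  C. 1/m: ✓ matches
  D. m⁻¹: ✓ matches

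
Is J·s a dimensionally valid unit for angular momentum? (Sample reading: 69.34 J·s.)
Yes

angular momentum has SI base units: kg * m^2 / s
J·s reduces to the same SI base units, so it is a valid unit for angular momentum.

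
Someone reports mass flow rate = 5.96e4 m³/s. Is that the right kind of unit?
No

mass flow rate has SI base units: kg / s
m³/s does NOT reduce to kg / s; a valid unit for mass flow rate would be e.g. kg/s.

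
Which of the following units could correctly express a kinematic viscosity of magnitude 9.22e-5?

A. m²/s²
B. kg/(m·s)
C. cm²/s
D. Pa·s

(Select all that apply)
C

kinematic viscosity has SI base units: m^2 / s

Checking each option against m^2 / s:
  A. m²/s²: ✗ does not match
  B. kg/(m·s): ✗ does not match
  C. cm²/s: ✓ matches
  D. Pa·s: ✗ does not match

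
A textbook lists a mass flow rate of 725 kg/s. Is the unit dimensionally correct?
Yes

mass flow rate has SI base units: kg / s
kg/s reduces to the same SI base units, so it is a valid unit for mass flow rate.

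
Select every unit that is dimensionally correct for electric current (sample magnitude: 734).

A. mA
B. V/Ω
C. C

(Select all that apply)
A, B

electric current has SI base units: A

Checking each option against A:
  A. mA: ✓ matches
  B. V/Ω: ✓ matches
  C. C: ✗ does not match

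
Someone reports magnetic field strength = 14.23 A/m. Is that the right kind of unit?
Yes

magnetic field strength has SI base units: A / m
A/m reduces to the same SI base units, so it is a valid unit for magnetic field strength.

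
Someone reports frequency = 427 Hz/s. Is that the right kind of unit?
No

frequency has SI base units: 1 / s
Hz/s does NOT reduce to 1 / s; a valid unit for frequency would be e.g. Hz.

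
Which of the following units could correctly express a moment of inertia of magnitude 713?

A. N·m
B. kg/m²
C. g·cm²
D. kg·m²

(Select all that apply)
C, D

moment of inertia has SI base units: kg * m^2

Checking each option against kg * m^2:
  A. N·m: ✗ does not match
  B. kg/m²: ✗ does not match
  C. g·cm²: ✓ matches
  D. kg·m²: ✓ matches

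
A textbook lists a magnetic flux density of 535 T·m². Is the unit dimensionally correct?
No

magnetic flux density has SI base units: kg / (A * s^2)
T·m² does NOT reduce to kg / (A * s^2); a valid unit for magnetic flux density would be e.g. T.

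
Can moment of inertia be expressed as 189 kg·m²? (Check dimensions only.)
Yes

moment of inertia has SI base units: kg * m^2
kg·m² reduces to the same SI base units, so it is a valid unit for moment of inertia.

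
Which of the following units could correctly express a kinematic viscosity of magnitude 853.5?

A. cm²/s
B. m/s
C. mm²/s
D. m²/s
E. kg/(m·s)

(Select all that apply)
A, C, D

kinematic viscosity has SI base units: m^2 / s

Checking each option against m^2 / s:
  A. cm²/s: ✓ matches
  B. m/s: ✗ does not match
  C. mm²/s: ✓ matches
  D. m²/s: ✓ matches
  E. kg/(m·s): ✗ does not match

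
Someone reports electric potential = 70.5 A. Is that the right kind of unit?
No

electric potential has SI base units: kg * m^2 / (A * s^3)
A does NOT reduce to kg * m^2 / (A * s^3); a valid unit for electric potential would be e.g. V.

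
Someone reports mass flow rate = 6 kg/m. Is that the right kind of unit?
No

mass flow rate has SI base units: kg / s
kg/m does NOT reduce to kg / s; a valid unit for mass flow rate would be e.g. kg/s.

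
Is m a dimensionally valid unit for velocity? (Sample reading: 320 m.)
No

velocity has SI base units: m / s
m does NOT reduce to m / s; a valid unit for velocity would be e.g. m/s.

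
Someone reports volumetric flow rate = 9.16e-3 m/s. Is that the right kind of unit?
No

volumetric flow rate has SI base units: m^3 / s
m/s does NOT reduce to m^3 / s; a valid unit for volumetric flow rate would be e.g. m³/s.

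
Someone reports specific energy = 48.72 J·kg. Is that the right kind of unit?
No

specific energy has SI base units: m^2 / s^2
J·kg does NOT reduce to m^2 / s^2; a valid unit for specific energy would be e.g. J/kg.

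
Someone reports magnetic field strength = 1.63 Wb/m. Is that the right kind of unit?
No

magnetic field strength has SI base units: A / m
Wb/m does NOT reduce to A / m; a valid unit for magnetic field strength would be e.g. A/m.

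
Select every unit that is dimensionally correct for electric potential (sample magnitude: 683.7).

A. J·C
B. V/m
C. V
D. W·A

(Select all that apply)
C

electric potential has SI base units: kg * m^2 / (A * s^3)

Checking each option against kg * m^2 / (A * s^3):
  A. J·C: ✗ does not match
  B. V/m: ✗ does not match
  C. V: ✓ matches
  D. W·A: ✗ does not match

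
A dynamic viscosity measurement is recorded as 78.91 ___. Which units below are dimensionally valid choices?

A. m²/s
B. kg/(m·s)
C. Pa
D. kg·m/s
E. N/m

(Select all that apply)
B

dynamic viscosity has SI base units: kg / (m * s)

Checking each option against kg / (m * s):
  A. m²/s: ✗ does not match
  B. kg/(m·s): ✓ matches
  C. Pa: ✗ does not match
  D. kg·m/s: ✗ does not match
  E. N/m: ✗ does not match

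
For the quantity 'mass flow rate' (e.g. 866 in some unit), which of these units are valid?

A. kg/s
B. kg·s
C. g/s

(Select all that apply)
A, C

mass flow rate has SI base units: kg / s

Checking each option against kg / s:
  A. kg/s: ✓ matches
  B. kg·s: ✗ does not match
  C. g/s: ✓ matches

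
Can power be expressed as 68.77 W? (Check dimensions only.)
Yes

power has SI base units: kg * m^2 / s^3
W reduces to the same SI base units, so it is a valid unit for power.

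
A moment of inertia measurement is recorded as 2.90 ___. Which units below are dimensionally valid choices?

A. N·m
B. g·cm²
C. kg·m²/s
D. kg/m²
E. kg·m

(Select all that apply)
B

moment of inertia has SI base units: kg * m^2

Checking each option against kg * m^2:
  A. N·m: ✗ does not match
  B. g·cm²: ✓ matches
  C. kg·m²/s: ✗ does not match
  D. kg/m²: ✗ does not match
  E. kg·m: ✗ does not match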